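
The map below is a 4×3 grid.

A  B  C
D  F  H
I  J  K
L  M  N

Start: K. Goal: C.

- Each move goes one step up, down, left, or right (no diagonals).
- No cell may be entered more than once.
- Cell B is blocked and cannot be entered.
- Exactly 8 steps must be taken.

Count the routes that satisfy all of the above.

Need simple routes of exactly 8 moves from K to C (Manhattan distance 2, so 3 moves are spent on a detour and 3 undoing it).
Enumerating: K N M J I D F H C | K N M L I D F H C | K N M L I J F H C | K J M L I D F H C.
That gives 4 routes.

4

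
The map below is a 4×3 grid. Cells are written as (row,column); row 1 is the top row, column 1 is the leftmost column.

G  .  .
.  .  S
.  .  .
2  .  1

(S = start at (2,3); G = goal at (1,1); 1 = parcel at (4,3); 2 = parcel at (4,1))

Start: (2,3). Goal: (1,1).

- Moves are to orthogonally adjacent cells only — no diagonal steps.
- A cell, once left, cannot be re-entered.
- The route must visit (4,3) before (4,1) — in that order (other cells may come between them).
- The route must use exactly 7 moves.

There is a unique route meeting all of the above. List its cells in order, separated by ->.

(2,3) -> (3,3) -> (4,3) -> (4,2) -> (4,1) -> (3,1) -> (2,1) -> (1,1)

The waypoints must appear in the order (4,3), (4,1), with no cell reused.
Route from (2,3): 2× down (reaching (4,3)), 2× left (reaching (4,1)), 3× up (reaching (1,1)) — 7 moves in all.
Check: order respected (1 at step 2, 2 at step 4); 7 moves as required.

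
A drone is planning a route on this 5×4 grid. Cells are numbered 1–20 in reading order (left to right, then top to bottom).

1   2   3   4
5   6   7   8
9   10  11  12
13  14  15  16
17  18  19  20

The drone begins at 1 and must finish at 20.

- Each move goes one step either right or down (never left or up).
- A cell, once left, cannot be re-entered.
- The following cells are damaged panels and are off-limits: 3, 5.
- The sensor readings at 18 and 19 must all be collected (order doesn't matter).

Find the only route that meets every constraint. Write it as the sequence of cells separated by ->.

Moves only go right or down, so the column and row indices never decrease.
Route from 1: right 1 to 2, down 4 to 18, right 2 to 20 — 7 moves in all.
Check: all required cells visited.

1 -> 2 -> 6 -> 10 -> 14 -> 18 -> 19 -> 20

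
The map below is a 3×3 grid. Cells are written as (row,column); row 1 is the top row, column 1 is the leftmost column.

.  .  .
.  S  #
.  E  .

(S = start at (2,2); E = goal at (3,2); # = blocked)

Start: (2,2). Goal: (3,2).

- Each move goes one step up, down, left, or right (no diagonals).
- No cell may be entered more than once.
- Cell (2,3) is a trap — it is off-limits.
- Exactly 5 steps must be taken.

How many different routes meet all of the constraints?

Need simple routes of exactly 5 moves from (2,2) to (3,2) (Manhattan distance 1, so 2 moves are spent on a detour and 2 undoing it).
Enumerating: (2,2) (1,2) (1,1) (2,1) (3,1) (3,2).
That gives 1 route.

1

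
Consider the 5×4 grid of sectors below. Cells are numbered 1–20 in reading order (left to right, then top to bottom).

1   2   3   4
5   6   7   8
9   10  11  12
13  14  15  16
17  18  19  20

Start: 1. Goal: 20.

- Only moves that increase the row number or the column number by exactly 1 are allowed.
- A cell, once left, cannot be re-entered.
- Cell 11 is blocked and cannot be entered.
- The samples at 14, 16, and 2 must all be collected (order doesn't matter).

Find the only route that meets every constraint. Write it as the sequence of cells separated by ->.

1 -> 2 -> 6 -> 10 -> 14 -> 15 -> 16 -> 20

Moves only go right or down, so the column and row indices never decrease.
Route from 1: right 1 to 2, down 3 to 14, right 2 to 16, down 1 to 20 — 7 moves in all.
Check: all required cells visited.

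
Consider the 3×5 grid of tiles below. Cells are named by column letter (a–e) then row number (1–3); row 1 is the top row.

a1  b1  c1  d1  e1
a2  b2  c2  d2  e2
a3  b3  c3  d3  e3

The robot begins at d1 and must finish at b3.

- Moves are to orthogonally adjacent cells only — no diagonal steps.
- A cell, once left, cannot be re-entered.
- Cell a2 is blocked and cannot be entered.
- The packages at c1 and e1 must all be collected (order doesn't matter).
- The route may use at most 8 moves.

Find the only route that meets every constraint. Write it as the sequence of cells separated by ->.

The 8-move cap with required stops at c1, e1 leaves no slack for detours.
Route from d1: right to e1, down to e2, 2× left (reaching c2), up to c1, left to b1, 2× down (reaching b3) — 8 moves in all.
Check: all required cells visited; 8 ≤ 8 moves.

d1 -> e1 -> e2 -> d2 -> c2 -> c1 -> b1 -> b2 -> b3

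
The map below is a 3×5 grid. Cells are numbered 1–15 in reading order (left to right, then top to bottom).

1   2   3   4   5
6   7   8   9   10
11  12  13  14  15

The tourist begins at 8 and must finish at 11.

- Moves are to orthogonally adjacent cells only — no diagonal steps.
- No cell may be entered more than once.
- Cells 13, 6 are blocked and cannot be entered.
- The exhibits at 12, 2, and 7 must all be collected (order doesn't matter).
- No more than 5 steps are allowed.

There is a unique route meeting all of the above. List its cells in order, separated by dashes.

8 - 3 - 2 - 7 - 12 - 11

The 5-move cap with required stops at 12, 2, 7 leaves no slack for detours.
Route from 8: up to 3, left to 2, 2× down (reaching 12), left to 11 — 5 moves in all.
Check: all required cells visited; 5 ≤ 5 moves.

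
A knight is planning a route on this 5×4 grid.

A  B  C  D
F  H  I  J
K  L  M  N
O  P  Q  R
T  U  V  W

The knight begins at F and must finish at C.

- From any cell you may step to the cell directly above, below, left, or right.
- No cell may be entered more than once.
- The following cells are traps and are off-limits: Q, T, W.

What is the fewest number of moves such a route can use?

The Manhattan distance from F to C is |2−1| + |1−3| = 3, so at least 3 moves are needed.
A route of 3 moves achieves this: F → A → B → C.
Since 3 matches the lower bound, it is optimal.

3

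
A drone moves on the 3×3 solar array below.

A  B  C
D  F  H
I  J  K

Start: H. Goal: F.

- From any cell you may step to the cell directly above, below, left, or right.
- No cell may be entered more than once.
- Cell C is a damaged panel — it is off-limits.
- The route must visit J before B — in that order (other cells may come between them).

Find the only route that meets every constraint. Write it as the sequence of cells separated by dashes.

The waypoints must appear in the order J, B, with no cell reused.
Route from H: down 1 to K, left 2 to I, up 2 to A, right 1 to B, down 1 to F — 7 moves in all.
Check: order respected (J at step 2, B at step 6).

H - K - J - I - D - A - B - F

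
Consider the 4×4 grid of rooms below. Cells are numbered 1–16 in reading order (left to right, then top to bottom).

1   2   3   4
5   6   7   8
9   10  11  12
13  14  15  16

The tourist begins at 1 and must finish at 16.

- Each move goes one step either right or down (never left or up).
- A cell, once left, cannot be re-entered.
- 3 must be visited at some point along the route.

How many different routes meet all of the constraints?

4

A right/down-only route from 1 to 16 makes exactly 3 down-moves and 3 right-moves in some order.
With no other constraints that would be C(6,3) = 20 routes.
Split at 3 and multiply the segment counts: 1→3: 1; 3→16: 4; product = 4.
That gives 4 routes.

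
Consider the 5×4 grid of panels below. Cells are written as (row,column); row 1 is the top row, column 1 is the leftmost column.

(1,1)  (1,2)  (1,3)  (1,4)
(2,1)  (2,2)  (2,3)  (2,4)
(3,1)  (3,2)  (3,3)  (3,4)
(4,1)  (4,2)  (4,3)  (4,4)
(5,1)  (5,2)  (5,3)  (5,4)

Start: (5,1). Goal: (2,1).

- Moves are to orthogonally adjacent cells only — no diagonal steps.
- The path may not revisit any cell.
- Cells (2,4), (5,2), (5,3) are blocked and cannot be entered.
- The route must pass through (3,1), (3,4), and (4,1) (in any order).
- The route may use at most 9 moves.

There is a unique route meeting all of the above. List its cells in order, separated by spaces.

The budget equals the shortest possible length, so every move has to be on a shortest route through the required cells.
Route from (5,1): up 1 to (4,1), right 3 to (4,4), up 1 to (3,4), left 3 to (3,1), up 1 to (2,1) — 9 moves in all.
Check: all required cells visited; 9 ≤ 9 moves.

(5,1) (4,1) (4,2) (4,3) (4,4) (3,4) (3,3) (3,2) (3,1) (2,1)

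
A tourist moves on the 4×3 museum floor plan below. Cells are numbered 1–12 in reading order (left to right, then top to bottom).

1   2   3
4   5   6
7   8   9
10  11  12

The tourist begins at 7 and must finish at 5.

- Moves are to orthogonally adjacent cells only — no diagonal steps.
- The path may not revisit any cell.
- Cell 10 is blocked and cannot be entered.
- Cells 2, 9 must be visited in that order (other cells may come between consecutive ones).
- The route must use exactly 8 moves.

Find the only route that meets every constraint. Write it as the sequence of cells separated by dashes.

7 - 4 - 1 - 2 - 3 - 6 - 9 - 8 - 5

The waypoints must appear in the order 2, 9, with no cell reused.
Route from 7: 2× up (reaching 1), 2× right (reaching 3), 2× down (reaching 9), left to 8, up to 5 — 8 moves in all.
Check: order respected (2 at step 3, 9 at step 6); 8 moves as required.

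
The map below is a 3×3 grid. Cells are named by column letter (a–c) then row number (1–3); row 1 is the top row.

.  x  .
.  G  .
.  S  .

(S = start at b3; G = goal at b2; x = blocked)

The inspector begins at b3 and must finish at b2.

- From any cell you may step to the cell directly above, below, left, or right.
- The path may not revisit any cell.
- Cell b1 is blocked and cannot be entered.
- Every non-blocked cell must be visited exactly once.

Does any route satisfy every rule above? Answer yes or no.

Cell a1 has only one open neighbour but is neither the start nor the goal, so a Hamiltonian route would have to both enter and leave it through the same neighbour — impossible without revisiting.

no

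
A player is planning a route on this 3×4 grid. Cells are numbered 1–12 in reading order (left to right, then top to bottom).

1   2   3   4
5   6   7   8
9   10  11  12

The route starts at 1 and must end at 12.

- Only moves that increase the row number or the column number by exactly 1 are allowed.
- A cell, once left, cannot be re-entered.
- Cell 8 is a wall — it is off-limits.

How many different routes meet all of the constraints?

6

A right/down-only route from 1 to 12 makes exactly 2 down-moves and 3 right-moves in some order.
With no other constraints that would be C(5,2) = 10 routes.
Subtract routes through each blocked cell (inclusion–exclusion for overlaps): − through 8: 4 → 6.
That gives 6 routes.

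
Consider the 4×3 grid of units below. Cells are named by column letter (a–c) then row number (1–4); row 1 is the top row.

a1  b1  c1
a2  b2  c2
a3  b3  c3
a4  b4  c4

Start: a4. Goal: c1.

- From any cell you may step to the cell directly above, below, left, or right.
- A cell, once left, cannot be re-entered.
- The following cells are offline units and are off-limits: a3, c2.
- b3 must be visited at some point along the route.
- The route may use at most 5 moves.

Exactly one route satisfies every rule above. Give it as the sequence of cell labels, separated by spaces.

a4 b4 b3 b2 b1 c1

The budget equals the shortest possible length, so every move has to be on a shortest route through the required cells.
Route from a4: right 1 to b4, up 3 to b1, right 1 to c1 — 5 moves in all.
Check: all required cells visited; 5 ≤ 5 moves.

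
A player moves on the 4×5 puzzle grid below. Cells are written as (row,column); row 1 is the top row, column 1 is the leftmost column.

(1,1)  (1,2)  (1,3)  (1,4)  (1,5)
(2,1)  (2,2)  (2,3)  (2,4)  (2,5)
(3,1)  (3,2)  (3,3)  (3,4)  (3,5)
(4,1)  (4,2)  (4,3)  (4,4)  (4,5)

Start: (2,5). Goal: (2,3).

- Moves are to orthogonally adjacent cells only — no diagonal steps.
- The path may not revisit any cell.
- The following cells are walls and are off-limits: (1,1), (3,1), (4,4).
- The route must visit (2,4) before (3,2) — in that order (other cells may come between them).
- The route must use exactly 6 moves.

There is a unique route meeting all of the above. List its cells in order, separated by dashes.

The waypoints must appear in the order (2,4), (3,2), with no cell reused.
Route from (2,5): left 1 to (2,4), down 1 to (3,4), left 2 to (3,2), up 1 to (2,2), right 1 to (2,3) — 6 moves in all.
Check: order respected ((2,4) at step 1, (3,2) at step 4); 6 moves as required.

(2,5) - (2,4) - (3,4) - (3,3) - (3,2) - (2,2) - (2,3)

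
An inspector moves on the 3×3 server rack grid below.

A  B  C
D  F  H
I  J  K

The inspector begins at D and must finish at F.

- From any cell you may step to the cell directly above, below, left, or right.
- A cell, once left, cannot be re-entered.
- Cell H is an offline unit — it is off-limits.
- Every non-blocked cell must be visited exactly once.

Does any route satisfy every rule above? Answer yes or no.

no

Cell C has only one open neighbour but is neither the start nor the goal, so a Hamiltonian route would have to both enter and leave it through the same neighbour — impossible without revisiting.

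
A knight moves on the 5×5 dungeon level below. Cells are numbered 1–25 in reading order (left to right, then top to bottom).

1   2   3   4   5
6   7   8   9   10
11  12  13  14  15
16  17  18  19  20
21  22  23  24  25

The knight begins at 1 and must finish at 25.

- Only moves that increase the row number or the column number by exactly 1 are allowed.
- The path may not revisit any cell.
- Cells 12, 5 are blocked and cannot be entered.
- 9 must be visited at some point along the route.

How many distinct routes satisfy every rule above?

16

A right/down-only route from 1 to 25 makes exactly 4 down-moves and 4 right-moves in some order.
With no other constraints that would be C(8,4) = 70 routes.
Split at 9 and multiply the segment counts (each segment already excludes blocked cells): 1→9: 4; 9→25: 4; product = 16.
That gives 16 routes.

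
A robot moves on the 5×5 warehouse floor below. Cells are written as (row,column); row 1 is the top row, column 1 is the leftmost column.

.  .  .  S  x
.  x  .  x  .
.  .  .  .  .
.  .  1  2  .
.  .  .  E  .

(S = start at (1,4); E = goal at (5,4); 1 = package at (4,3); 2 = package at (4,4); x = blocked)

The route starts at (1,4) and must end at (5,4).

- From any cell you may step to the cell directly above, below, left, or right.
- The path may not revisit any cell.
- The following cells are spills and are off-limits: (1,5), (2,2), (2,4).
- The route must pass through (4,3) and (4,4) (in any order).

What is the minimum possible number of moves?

Any route passes through (4,3) and (4,4) in some order between (1,4) and (5,4). Summing Manhattan distances along each leg and taking the cheapest ordering ((1,4) → (4,3) → (4,4) → (5,4)) gives a lower bound of 4 + 1 + 1 = 6 moves.
A route of 6 moves achieves this: (1,4) → (1,3) → (2,3) → (3,3) → (4,3) → (4,4) → (5,4).
Since 6 matches the lower bound, it is optimal.

6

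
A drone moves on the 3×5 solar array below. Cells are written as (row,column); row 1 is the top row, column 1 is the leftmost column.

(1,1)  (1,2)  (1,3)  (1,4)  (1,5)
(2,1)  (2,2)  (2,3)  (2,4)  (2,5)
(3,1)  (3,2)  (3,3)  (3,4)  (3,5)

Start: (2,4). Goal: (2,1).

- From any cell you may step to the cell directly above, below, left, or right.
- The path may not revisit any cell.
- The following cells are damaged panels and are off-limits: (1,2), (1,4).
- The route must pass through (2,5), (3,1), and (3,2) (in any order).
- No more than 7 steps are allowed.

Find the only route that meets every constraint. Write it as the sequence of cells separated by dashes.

The budget equals the shortest possible length, so every move has to be on a shortest route through the required cells.
Route from (2,4): right 1 to (2,5), down 1 to (3,5), left 4 to (3,1), up 1 to (2,1) — 7 moves in all.
Check: all required cells visited; 7 ≤ 7 moves.

(2,4) - (2,5) - (3,5) - (3,4) - (3,3) - (3,2) - (3,1) - (2,1)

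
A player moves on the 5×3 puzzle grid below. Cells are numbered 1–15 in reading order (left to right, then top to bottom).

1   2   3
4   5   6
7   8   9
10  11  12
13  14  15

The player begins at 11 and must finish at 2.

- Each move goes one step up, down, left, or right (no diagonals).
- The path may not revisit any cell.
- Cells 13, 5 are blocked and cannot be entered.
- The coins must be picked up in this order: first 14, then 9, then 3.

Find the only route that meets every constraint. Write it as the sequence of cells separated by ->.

11 -> 14 -> 15 -> 12 -> 9 -> 6 -> 3 -> 2

The waypoints must appear in the order 14, 9, 3, with no cell reused.
Route from 11: down to 14, right to 15, 4× up (reaching 3), left to 2 — 7 moves in all.
Check: order respected (14 at step 1, 9 at step 4, 3 at step 6).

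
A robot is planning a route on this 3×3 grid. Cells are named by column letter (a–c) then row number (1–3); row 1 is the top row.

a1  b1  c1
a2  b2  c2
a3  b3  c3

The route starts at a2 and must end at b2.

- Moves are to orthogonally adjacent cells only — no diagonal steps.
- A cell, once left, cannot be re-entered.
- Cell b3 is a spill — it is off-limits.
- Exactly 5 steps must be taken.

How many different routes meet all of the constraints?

1

Need simple routes of exactly 5 moves from a2 to b2 (Manhattan distance 1, so 2 moves are spent on a detour and 2 undoing it).
Enumerating: a2 a1 b1 c1 c2 b2.
That gives 1 route.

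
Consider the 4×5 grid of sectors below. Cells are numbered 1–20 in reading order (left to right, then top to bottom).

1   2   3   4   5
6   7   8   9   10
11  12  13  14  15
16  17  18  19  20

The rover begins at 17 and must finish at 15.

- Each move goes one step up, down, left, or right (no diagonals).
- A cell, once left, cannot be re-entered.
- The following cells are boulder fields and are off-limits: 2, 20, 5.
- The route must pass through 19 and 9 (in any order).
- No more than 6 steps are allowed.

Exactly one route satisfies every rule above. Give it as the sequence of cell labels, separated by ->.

The budget equals the shortest possible length, so every move has to be on a shortest route through the required cells.
Route from 17: right 2 to 19, up 2 to 9, right 1 to 10, down 1 to 15 — 6 moves in all.
Check: all required cells visited; 6 ≤ 6 moves.

17 -> 18 -> 19 -> 14 -> 9 -> 10 -> 15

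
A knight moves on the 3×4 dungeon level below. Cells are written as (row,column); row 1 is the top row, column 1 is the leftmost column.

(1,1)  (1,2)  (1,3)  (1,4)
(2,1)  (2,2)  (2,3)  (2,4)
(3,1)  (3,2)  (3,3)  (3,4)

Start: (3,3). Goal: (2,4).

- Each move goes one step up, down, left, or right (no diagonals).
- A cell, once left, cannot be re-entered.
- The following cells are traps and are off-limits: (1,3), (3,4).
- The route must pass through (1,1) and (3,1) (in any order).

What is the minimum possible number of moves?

8

Any route passes through (1,1) and (3,1) in some order between (3,3) and (2,4). Summing Manhattan distances along each leg and taking the cheapest ordering ((3,3) → (3,1) → (1,1) → (2,4)) gives a lower bound of 2 + 2 + 4 = 8 moves.
A route of 8 moves achieves this: (3,3) → (3,2) → (3,1) → (2,1) → (1,1) → (1,2) → (2,2) → (2,3) → (2,4).
Since 8 matches the lower bound, it is optimal.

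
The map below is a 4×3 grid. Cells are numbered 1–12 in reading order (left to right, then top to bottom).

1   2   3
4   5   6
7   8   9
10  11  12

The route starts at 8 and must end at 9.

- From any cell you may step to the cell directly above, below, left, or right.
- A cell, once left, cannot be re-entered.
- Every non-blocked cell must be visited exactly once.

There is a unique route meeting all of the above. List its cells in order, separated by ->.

8 -> 5 -> 6 -> 3 -> 2 -> 1 -> 4 -> 7 -> 10 -> 11 -> 12 -> 9

Need to visit all 12 open cells exactly once, starting at 8 and ending at 9.
Cell 3 has only two open neighbours (6 and 2), so the path must pass straight through it: one of those is the cell it's entered from and the other is where it exits.
Route from 8: up 1 to 5, right 1 to 6, up 1 to 3, left 2 to 1, down 3 to 10, right 2 to 12, up 1 to 9 — 11 moves in all.
Check: all 12 open cells covered.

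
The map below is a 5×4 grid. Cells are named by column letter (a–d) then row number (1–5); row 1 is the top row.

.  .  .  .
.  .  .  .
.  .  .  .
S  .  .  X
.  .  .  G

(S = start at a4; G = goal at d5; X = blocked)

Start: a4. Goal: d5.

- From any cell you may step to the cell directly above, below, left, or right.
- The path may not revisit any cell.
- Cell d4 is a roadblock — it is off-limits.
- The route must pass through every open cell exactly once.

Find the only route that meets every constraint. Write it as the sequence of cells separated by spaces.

Need to visit all 19 open cells exactly once, starting at a4 and ending at d5.
Cell d1 has only two open neighbours (d2 and c1), so the path must pass straight through it: one of those is the cell it's entered from and the other is where it exits.
Route from a4: down to a5, right to b5, 2× up (reaching b3), left to a3, 2× up (reaching a1), right to b1, down to b2, right to c2, up to c1, right to d1, 2× down (reaching d3), left to c3, 2× down (reaching c5), right to d5 — 18 moves in all.
Check: all 19 open cells covered.

a4 a5 b5 b4 b3 a3 a2 a1 b1 b2 c2 c1 d1 d2 d3 c3 c4 c5 d5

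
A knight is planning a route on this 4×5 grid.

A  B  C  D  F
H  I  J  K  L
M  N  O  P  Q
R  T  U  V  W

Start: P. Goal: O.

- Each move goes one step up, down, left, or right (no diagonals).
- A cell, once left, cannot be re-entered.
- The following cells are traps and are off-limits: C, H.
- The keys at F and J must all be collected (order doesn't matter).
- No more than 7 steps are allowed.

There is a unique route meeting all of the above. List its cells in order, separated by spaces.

P Q L F D K J O

The 7-move cap with required stops at F, J leaves no slack for detours.
Route from P: right 1 to Q, up 2 to F, left 1 to D, down 1 to K, left 1 to J, down 1 to O — 7 moves in all.
Check: all required cells visited; 7 ≤ 7 moves.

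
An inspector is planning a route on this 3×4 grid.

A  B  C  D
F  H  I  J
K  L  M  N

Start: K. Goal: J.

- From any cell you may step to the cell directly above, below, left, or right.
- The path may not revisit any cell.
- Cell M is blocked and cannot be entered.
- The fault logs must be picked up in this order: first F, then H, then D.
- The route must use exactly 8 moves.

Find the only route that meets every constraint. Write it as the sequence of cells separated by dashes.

K - F - A - B - H - I - C - D - J

The waypoints must appear in the order F, H, D, with no cell reused.
Route from K: 2× up (reaching A), right to B, down to H, right to I, up to C, right to D, down to J — 8 moves in all.
Check: order respected (F at step 1, H at step 4, D at step 7); 8 moves as required.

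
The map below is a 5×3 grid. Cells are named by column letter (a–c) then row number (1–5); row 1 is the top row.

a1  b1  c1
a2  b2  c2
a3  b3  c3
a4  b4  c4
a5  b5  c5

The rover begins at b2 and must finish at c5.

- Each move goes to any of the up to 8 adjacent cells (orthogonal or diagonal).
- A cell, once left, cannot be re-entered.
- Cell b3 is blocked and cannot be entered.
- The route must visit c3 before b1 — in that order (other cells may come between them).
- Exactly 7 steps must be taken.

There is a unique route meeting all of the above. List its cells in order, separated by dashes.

b2 - c3 - c2 - b1 - a2 - a3 - b4 - c5

The waypoints must appear in the order c3, b1, with no cell reused.
Route from b2: down-right to c3, up to c2, up-left to b1, down-left to a2, down to a3, 2× down-right (reaching c5) — 7 moves in all.
Check: order respected (c3 at step 1, b1 at step 3); 7 moves as required.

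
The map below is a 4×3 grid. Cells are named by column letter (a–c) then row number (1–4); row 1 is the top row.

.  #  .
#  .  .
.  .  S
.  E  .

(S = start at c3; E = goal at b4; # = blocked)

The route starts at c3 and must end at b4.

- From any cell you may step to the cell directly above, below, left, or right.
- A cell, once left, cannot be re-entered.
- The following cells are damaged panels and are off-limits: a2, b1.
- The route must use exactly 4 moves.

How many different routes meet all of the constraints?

Need simple routes of exactly 4 moves from c3 to b4 (Manhattan distance 2, so 1 moves are spent on a detour and 1 undoing it).
Enumerating: c3 c2 b2 b3 b4 | c3 b3 a3 a4 b4.
That gives 2 routes.

2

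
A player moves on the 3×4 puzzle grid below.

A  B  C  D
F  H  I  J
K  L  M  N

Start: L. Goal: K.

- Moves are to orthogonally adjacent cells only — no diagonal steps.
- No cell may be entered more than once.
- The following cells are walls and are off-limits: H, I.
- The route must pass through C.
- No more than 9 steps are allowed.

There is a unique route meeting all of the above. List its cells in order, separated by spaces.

L M N J D C B A F K

Any route must reach C and still end at K within 9 moves, so the order of the required stops is forced.
Route from L: 2× right (reaching N), 2× up (reaching D), 3× left (reaching A), 2× down (reaching K) — 9 moves in all.
Check: all required cells visited; 9 ≤ 9 moves.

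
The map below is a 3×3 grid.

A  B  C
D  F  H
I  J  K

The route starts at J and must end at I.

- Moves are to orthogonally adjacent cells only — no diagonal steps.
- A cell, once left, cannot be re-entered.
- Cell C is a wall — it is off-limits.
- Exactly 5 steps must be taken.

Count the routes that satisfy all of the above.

Need simple routes of exactly 5 moves from J to I (Manhattan distance 1, so 2 moves are spent on a detour and 2 undoing it).
Enumerating: J F B A D I | J K H F D I.
That gives 2 routes.

2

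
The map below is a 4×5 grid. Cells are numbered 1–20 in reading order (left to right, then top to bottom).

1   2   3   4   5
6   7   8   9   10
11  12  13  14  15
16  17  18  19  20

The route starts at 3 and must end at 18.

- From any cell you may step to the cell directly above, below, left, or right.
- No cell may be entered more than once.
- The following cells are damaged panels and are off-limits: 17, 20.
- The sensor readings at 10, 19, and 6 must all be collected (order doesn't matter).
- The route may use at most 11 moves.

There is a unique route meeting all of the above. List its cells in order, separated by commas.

The 11-move cap with required stops at 10, 19, 6 leaves no slack for detours.
Route from 3: 2× left (reaching 1), down to 6, 4× right (reaching 10), down to 15, left to 14, down to 19, left to 18 — 11 moves in all.
Check: all required cells visited; 11 ≤ 11 moves.

3, 2, 1, 6, 7, 8, 9, 10, 15, 14, 19, 18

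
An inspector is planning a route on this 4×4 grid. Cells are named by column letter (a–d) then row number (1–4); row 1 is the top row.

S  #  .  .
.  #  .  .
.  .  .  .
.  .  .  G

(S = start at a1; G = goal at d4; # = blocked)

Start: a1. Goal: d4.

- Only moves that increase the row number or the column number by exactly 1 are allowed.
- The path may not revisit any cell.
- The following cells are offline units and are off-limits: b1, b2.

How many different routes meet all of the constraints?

4

A right/down-only route from a1 to d4 makes exactly 3 down-moves and 3 right-moves in some order.
With no other constraints that would be C(6,3) = 20 routes.
Subtract routes through each blocked cell (inclusion–exclusion for overlaps): − through b1: 10 − through b2: 12 + through b1&b2: 6 → 4.
That gives 4 routes.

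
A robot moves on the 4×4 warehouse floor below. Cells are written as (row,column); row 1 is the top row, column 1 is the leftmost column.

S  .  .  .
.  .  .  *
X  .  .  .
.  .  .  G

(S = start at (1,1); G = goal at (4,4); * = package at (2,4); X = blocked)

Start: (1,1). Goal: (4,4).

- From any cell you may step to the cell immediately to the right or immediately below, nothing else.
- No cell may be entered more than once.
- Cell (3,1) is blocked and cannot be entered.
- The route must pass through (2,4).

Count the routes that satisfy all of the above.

4

A right/down-only route from (1,1) to (4,4) makes exactly 3 down-moves and 3 right-moves in some order.
With no other constraints that would be C(6,3) = 20 routes.
Split at (2,4) and multiply the segment counts (each segment already excludes blocked cells): (1,1)→(2,4): 4; (2,4)→(4,4): 1; product = 4.
That gives 4 routes.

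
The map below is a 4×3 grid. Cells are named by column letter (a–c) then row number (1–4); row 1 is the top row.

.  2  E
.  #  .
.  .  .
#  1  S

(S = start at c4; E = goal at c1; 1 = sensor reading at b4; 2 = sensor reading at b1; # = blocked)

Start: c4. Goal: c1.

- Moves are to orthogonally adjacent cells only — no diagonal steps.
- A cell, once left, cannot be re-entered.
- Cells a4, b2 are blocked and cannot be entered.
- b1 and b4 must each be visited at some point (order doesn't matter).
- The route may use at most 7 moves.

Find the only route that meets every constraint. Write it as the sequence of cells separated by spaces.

c4 b4 b3 a3 a2 a1 b1 c1

The budget equals the shortest possible length, so every move has to be on a shortest route through the required cells.
Route from c4: left to b4, up to b3, left to a3, 2× up (reaching a1), 2× right (reaching c1) — 7 moves in all.
Check: all required cells visited; 7 ≤ 7 moves.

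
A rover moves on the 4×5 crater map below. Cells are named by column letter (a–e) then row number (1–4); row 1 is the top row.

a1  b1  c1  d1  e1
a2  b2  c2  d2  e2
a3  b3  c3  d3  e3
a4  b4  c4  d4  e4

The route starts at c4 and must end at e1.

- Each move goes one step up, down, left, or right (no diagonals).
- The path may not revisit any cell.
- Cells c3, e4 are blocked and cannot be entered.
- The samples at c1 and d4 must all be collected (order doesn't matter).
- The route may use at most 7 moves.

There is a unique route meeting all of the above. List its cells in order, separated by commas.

c4, d4, d3, d2, c2, c1, d1, e1

The 7-move cap with required stops at c1, d4 leaves no slack for detours.
Route from c4: right 1 to d4, up 2 to d2, left 1 to c2, up 1 to c1, right 2 to e1 — 7 moves in all.
Check: all required cells visited; 7 ≤ 7 moves.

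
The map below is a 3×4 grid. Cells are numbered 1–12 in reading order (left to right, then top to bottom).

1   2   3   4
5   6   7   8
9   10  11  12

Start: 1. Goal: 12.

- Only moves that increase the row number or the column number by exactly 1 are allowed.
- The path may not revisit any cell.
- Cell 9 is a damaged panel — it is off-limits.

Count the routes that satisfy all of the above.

A right/down-only route from 1 to 12 makes exactly 2 down-moves and 3 right-moves in some order.
With no other constraints that would be C(5,2) = 10 routes.
Subtract routes through each blocked cell (inclusion–exclusion for overlaps): − through 9: 1 → 9.
That gives 9 routes.

9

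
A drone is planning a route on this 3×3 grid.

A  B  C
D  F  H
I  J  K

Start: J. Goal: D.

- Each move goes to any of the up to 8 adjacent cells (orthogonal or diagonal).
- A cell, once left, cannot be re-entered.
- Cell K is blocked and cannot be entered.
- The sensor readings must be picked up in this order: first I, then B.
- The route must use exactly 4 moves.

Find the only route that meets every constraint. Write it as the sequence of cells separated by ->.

J -> I -> F -> B -> D

The waypoints must appear in the order I, B, with no cell reused.
Route from J: left 1 to I, up-right 1 to F, up 1 to B, down-left 1 to D — 4 moves in all.
Check: order respected (I at step 1, B at step 3); 4 moves as required.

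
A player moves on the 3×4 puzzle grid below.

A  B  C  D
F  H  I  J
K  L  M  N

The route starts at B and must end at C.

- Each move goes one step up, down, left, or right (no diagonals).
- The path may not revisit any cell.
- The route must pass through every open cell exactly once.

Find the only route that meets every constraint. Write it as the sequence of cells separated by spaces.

B A F K L H I M N J D C

Need to visit all 12 open cells exactly once, starting at B and ending at C.
Route from B: left 1 to A, down 2 to K, right 1 to L, up 1 to H, right 1 to I, down 1 to M, right 1 to N, up 2 to D, left 1 to C — 11 moves in all.
Check: all 12 open cells covered.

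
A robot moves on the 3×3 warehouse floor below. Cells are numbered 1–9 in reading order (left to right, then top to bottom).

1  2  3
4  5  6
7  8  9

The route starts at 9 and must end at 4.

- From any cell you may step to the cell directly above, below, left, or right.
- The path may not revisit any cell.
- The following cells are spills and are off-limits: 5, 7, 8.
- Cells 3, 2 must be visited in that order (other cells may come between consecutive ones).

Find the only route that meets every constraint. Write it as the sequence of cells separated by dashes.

The waypoints must appear in the order 3, 2, with no cell reused.
Route from 9: 2× up (reaching 3), 2× left (reaching 1), down to 4 — 5 moves in all.
Check: order respected (3 at step 2, 2 at step 3).

9 - 6 - 3 - 2 - 1 - 4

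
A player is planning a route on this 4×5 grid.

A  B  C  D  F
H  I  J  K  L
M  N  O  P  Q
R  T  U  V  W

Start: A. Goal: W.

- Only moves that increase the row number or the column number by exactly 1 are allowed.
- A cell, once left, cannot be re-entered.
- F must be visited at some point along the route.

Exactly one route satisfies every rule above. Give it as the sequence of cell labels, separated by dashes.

Moves only go right or down, so the column and row indices never decrease.
Route from A: right 4 to F, down 3 to W — 7 moves in all.
Check: all required cells visited.

A - B - C - D - F - L - Q - W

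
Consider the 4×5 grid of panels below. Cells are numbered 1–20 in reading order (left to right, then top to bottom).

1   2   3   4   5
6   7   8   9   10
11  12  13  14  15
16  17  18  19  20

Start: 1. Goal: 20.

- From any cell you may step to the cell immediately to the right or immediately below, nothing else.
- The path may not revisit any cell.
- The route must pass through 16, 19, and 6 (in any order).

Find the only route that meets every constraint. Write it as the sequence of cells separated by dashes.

Moves only go right or down, so the column and row indices never decrease.
Route from 1: 3× down (reaching 16), 4× right (reaching 20) — 7 moves in all.
Check: all required cells visited.

1 - 6 - 11 - 16 - 17 - 18 - 19 - 20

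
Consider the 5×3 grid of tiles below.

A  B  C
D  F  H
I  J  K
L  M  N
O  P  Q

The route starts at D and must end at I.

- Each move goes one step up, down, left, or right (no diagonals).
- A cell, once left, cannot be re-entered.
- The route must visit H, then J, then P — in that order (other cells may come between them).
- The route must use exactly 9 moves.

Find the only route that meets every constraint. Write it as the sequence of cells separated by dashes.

D - F - H - K - J - M - P - O - L - I

The waypoints must appear in the order H, J, P, with no cell reused.
Route from D: 2× right (reaching H), down to K, left to J, 2× down (reaching P), left to O, 2× up (reaching I) — 9 moves in all.
Check: order respected (H at step 2, J at step 4, P at step 6); 9 moves as required.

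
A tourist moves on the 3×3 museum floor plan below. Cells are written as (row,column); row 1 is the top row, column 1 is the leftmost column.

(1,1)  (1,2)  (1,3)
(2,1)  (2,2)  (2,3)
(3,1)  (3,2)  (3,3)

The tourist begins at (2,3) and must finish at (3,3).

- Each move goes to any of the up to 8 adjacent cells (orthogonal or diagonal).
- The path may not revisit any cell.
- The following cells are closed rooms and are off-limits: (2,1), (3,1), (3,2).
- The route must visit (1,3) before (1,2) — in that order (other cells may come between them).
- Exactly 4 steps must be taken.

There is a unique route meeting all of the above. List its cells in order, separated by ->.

(2,3) -> (1,3) -> (1,2) -> (2,2) -> (3,3)

The waypoints must appear in the order (1,3), (1,2), with no cell reused.
Route from (2,3): up to (1,3), left to (1,2), down to (2,2), down-right to (3,3) — 4 moves in all.
Check: order respected ((1,3) at step 1, (1,2) at step 2); 4 moves as required.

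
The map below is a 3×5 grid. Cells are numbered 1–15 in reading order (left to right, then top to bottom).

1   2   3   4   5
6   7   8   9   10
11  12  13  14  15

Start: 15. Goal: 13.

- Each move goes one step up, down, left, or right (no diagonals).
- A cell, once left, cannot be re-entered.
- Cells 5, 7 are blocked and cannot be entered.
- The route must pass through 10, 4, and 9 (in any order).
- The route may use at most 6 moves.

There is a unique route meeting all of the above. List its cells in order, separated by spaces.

15 10 9 4 3 8 13

Any route must reach 10, 4, and 9 and still end at 13 within 6 moves, so the order of the required stops is forced.
Route from 15: up to 10, left to 9, up to 4, left to 3, 2× down (reaching 13) — 6 moves in all.
Check: all required cells visited; 6 ≤ 6 moves.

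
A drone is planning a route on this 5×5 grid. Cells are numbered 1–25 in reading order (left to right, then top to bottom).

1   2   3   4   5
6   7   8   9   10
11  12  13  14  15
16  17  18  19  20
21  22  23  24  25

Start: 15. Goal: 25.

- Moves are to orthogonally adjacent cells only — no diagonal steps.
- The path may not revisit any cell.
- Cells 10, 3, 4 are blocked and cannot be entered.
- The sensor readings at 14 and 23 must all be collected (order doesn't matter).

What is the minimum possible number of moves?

6

Any route passes through 14 and 23 in some order between 15 and 25. Summing Manhattan distances along each leg and taking the cheapest ordering (15 → 14 → 23 → 25) gives a lower bound of 1 + 3 + 2 = 6 moves.
A route of 6 moves achieves this: 15 → 14 → 19 → 18 → 23 → 24 → 25.
Since 6 matches the lower bound, it is optimal.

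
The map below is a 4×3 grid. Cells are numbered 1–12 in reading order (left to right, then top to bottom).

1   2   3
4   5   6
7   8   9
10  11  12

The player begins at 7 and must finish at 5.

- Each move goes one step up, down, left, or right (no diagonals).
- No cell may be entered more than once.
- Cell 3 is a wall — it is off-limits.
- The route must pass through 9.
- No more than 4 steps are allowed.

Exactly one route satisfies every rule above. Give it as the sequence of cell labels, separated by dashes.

7 - 8 - 9 - 6 - 5

The budget equals the shortest possible length, so every move has to be on a shortest route through the required cells.
Route from 7: right 2 to 9, up 1 to 6, left 1 to 5 — 4 moves in all.
Check: all required cells visited; 4 ≤ 4 moves.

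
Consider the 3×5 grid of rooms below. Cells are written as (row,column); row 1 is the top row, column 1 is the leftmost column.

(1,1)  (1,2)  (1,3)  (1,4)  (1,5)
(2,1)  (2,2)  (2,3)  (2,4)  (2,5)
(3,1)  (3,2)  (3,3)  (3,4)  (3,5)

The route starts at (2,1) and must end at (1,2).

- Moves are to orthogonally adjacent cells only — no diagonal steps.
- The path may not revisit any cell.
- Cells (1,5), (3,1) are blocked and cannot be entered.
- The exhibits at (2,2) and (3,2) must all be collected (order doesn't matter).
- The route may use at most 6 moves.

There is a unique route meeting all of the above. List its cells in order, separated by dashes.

The budget equals the shortest possible length, so every move has to be on a shortest route through the required cells.
Route from (2,1): right 1 to (2,2), down 1 to (3,2), right 1 to (3,3), up 2 to (1,3), left 1 to (1,2) — 6 moves in all.
Check: all required cells visited; 6 ≤ 6 moves.

(2,1) - (2,2) - (3,2) - (3,3) - (2,3) - (1,3) - (1,2)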